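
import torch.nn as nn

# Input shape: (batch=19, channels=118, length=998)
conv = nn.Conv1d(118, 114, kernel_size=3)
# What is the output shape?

Input shape: (19, 118, 998)
Output shape: (19, 114, 996)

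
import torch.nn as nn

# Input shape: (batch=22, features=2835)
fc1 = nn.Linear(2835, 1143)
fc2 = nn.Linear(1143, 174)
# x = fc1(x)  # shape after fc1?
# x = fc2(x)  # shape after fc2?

Input shape: (22, 2835)
  -> after fc1: (22, 1143)
Output shape: (22, 174)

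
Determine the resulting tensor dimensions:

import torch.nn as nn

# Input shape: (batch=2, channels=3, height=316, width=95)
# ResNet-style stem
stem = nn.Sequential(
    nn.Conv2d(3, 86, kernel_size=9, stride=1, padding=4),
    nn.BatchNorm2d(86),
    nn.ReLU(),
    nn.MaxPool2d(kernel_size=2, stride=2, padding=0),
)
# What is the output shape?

Input shape: (2, 3, 316, 95)
  -> after Conv2d 9x9 stride=1: (2, 86, 316, 95)
Output shape: (2, 86, 158, 47)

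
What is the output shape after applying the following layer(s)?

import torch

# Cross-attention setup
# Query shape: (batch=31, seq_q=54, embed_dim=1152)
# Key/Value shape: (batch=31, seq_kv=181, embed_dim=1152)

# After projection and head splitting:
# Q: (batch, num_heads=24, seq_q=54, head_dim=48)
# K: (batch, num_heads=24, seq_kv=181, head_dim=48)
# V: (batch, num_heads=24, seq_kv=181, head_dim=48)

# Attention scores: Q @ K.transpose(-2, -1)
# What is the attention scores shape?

Input shape: (31, 54, 1152)
Output shape: (31, 24, 54, 181)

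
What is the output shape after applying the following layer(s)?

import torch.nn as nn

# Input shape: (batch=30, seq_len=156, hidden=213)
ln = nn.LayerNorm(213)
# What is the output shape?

Input shape: (30, 156, 213)
Output shape: (30, 156, 213)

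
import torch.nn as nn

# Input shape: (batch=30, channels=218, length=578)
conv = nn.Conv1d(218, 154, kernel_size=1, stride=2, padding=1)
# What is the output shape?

Input shape: (30, 218, 578)
Output shape: (30, 154, 290)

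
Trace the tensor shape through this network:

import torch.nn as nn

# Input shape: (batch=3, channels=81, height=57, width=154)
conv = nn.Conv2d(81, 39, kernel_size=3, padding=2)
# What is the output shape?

Input shape: (3, 81, 57, 154)
Output shape: (3, 39, 59, 156)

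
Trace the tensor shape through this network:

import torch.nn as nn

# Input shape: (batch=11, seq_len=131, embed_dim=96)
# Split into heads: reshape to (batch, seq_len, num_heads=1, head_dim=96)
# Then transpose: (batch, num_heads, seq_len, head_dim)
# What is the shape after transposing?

Input shape: (11, 131, 96)
  -> after reshape: (11, 131, 1, 96)
Output shape: (11, 1, 131, 96)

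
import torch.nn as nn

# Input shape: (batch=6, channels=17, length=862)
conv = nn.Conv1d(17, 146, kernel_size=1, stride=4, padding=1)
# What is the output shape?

Input shape: (6, 17, 862)
Output shape: (6, 146, 216)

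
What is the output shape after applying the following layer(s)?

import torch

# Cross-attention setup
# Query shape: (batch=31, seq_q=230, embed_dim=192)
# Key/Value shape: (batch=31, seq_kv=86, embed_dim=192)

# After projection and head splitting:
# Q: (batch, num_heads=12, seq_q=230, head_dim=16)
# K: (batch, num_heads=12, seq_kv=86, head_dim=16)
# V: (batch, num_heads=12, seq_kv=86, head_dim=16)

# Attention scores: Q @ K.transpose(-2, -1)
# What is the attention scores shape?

Input shape: (31, 230, 192)
Output shape: (31, 12, 230, 86)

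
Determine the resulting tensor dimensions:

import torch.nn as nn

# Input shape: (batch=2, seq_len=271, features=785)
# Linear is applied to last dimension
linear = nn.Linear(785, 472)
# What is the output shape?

Input shape: (2, 271, 785)
Output shape: (2, 271, 472)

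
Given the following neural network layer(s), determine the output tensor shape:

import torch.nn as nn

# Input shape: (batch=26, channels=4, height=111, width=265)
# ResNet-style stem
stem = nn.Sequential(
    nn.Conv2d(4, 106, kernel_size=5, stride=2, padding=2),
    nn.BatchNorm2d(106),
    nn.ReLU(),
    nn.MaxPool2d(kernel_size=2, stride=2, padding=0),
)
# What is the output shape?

Input shape: (26, 4, 111, 265)
  -> after Conv2d 5x5 stride=2: (26, 106, 56, 133)
Output shape: (26, 106, 28, 66)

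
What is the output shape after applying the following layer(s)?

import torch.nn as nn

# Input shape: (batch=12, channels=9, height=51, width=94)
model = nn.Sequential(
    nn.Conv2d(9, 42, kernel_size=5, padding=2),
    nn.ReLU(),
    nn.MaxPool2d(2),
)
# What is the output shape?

Input shape: (12, 9, 51, 94)
  -> after Conv2d: (12, 42, 51, 94)
  -> after ReLU: (12, 42, 51, 94)
Output shape: (12, 42, 25, 47)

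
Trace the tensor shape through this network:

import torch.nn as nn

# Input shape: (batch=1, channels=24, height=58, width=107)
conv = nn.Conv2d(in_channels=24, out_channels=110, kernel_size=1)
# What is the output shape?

Input shape: (1, 24, 58, 107)
Output shape: (1, 110, 58, 107)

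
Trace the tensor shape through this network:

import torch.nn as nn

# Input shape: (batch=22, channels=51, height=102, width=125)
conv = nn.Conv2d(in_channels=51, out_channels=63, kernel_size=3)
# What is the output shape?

Input shape: (22, 51, 102, 125)
Output shape: (22, 63, 100, 123)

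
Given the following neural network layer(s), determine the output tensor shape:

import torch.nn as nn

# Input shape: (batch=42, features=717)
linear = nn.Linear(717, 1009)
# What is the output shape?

Input shape: (42, 717)
Output shape: (42, 1009)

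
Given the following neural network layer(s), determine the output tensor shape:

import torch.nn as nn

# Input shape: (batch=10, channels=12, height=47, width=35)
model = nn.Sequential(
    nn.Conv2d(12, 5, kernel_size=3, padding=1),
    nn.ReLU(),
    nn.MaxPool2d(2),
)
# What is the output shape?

Input shape: (10, 12, 47, 35)
  -> after Conv2d: (10, 5, 47, 35)
  -> after ReLU: (10, 5, 47, 35)
Output shape: (10, 5, 23, 17)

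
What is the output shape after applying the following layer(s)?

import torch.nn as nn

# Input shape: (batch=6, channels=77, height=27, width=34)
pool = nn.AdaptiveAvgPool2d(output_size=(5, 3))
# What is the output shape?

Input shape: (6, 77, 27, 34)
Output shape: (6, 77, 5, 3)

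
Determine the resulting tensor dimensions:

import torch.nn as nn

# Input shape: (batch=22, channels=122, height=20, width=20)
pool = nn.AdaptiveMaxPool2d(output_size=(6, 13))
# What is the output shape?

Input shape: (22, 122, 20, 20)
Output shape: (22, 122, 6, 13)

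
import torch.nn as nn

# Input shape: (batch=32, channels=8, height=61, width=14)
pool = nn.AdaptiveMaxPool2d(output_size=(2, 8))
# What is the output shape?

Input shape: (32, 8, 61, 14)
Output shape: (32, 8, 2, 8)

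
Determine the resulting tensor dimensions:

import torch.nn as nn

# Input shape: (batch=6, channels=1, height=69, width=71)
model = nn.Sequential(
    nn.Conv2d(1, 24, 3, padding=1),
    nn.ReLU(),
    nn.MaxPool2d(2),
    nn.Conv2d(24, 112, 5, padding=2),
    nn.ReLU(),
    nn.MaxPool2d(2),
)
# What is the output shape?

Input shape: (6, 1, 69, 71)
  -> after first Conv2d: (6, 24, 69, 71)
  -> after first MaxPool2d: (6, 24, 34, 35)
  -> after second Conv2d: (6, 112, 34, 35)
Output shape: (6, 112, 17, 17)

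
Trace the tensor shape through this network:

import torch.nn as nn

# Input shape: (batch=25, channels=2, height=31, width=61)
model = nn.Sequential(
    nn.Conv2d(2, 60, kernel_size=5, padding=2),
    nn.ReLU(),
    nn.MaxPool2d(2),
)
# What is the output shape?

Input shape: (25, 2, 31, 61)
  -> after Conv2d: (25, 60, 31, 61)
  -> after ReLU: (25, 60, 31, 61)
Output shape: (25, 60, 15, 30)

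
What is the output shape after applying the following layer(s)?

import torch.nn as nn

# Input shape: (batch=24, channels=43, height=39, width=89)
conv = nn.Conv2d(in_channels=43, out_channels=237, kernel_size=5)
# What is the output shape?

Input shape: (24, 43, 39, 89)
Output shape: (24, 237, 35, 85)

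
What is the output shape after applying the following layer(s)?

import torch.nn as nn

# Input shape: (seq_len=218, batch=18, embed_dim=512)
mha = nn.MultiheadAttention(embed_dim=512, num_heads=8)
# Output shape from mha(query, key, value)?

Input shape: (218, 18, 512)
Output shape: (218, 18, 512)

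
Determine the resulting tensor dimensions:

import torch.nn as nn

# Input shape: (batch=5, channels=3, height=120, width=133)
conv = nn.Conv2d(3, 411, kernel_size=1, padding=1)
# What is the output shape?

Input shape: (5, 3, 120, 133)
Output shape: (5, 411, 122, 135)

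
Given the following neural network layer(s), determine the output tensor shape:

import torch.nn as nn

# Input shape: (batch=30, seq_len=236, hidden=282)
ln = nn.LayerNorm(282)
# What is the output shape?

Input shape: (30, 236, 282)
Output shape: (30, 236, 282)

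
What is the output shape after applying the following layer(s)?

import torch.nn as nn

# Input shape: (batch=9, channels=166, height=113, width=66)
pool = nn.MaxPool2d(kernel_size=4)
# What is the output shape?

Input shape: (9, 166, 113, 66)
Output shape: (9, 166, 28, 16)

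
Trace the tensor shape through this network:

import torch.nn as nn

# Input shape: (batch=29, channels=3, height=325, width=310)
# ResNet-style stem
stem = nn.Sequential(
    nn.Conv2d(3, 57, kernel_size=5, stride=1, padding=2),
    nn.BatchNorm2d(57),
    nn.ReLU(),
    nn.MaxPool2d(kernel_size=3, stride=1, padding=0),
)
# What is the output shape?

Input shape: (29, 3, 325, 310)
  -> after Conv2d 5x5 stride=1: (29, 57, 325, 310)
Output shape: (29, 57, 323, 308)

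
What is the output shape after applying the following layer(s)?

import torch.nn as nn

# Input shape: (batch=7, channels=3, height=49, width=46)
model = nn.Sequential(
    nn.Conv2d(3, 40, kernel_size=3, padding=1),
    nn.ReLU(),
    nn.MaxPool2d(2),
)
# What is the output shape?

Input shape: (7, 3, 49, 46)
  -> after Conv2d: (7, 40, 49, 46)
  -> after ReLU: (7, 40, 49, 46)
Output shape: (7, 40, 24, 23)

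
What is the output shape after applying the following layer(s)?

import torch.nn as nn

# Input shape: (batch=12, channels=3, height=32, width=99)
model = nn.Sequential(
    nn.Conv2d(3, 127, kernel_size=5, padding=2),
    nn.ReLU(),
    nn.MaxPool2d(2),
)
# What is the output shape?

Input shape: (12, 3, 32, 99)
  -> after Conv2d: (12, 127, 32, 99)
  -> after ReLU: (12, 127, 32, 99)
Output shape: (12, 127, 16, 49)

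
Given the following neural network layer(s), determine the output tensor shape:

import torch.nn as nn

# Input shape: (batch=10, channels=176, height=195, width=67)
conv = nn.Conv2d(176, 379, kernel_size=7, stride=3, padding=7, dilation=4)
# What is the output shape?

Input shape: (10, 176, 195, 67)
Output shape: (10, 379, 62, 19)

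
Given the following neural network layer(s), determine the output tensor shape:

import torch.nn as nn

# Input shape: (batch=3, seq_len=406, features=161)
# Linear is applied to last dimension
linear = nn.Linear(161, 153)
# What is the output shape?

Input shape: (3, 406, 161)
Output shape: (3, 406, 153)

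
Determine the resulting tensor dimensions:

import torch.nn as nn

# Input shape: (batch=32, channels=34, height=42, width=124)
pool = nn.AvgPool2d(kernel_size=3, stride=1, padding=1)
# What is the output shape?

Input shape: (32, 34, 42, 124)
Output shape: (32, 34, 42, 124)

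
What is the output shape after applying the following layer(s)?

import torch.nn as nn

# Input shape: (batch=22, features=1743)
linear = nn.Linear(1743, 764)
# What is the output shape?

Input shape: (22, 1743)
Output shape: (22, 764)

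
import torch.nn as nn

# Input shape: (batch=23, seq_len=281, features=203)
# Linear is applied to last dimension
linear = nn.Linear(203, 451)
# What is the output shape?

Input shape: (23, 281, 203)
Output shape: (23, 281, 451)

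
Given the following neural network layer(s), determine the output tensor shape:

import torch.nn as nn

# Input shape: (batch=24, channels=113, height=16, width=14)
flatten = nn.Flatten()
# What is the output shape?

Input shape: (24, 113, 16, 14)
Output shape: (24, 25312)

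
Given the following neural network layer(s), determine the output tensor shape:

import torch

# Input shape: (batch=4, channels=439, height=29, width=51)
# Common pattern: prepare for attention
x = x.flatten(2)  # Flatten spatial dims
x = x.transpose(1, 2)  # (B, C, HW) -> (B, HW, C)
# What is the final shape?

Input shape: (4, 439, 29, 51)
  -> after flatten(2): (4, 439, 1479)
Output shape: (4, 1479, 439)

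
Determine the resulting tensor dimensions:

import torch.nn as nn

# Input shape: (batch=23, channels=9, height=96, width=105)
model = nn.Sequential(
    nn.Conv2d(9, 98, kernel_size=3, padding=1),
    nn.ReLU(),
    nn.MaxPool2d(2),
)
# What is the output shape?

Input shape: (23, 9, 96, 105)
  -> after Conv2d: (23, 98, 96, 105)
  -> after ReLU: (23, 98, 96, 105)
Output shape: (23, 98, 48, 52)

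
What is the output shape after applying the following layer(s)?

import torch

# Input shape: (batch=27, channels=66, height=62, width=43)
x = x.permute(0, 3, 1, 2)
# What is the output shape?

Input shape: (27, 66, 62, 43)
Output shape: (27, 43, 66, 62)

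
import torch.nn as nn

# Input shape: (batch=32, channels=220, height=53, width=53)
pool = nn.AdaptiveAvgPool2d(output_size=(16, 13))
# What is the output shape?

Input shape: (32, 220, 53, 53)
Output shape: (32, 220, 16, 13)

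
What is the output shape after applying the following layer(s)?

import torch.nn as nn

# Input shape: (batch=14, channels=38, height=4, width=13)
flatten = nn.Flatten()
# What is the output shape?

Input shape: (14, 38, 4, 13)
Output shape: (14, 1976)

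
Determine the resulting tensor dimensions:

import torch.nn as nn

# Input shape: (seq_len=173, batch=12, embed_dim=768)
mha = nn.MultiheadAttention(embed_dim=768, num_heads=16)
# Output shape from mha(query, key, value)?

Input shape: (173, 12, 768)
Output shape: (173, 12, 768)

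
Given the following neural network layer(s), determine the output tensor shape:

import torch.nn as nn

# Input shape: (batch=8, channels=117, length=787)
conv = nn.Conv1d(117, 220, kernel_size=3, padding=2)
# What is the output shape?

Input shape: (8, 117, 787)
Output shape: (8, 220, 789)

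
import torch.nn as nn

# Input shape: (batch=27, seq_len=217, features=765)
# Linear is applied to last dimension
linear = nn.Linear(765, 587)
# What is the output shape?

Input shape: (27, 217, 765)
Output shape: (27, 217, 587)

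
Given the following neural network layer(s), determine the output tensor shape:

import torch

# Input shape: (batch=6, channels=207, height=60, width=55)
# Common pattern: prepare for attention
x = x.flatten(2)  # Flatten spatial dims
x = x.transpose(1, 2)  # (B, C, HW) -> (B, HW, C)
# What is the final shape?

Input shape: (6, 207, 60, 55)
  -> after flatten(2): (6, 207, 3300)
Output shape: (6, 3300, 207)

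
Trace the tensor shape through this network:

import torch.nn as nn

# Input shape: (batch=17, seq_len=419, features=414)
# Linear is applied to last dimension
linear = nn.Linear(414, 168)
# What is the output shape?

Input shape: (17, 419, 414)
Output shape: (17, 419, 168)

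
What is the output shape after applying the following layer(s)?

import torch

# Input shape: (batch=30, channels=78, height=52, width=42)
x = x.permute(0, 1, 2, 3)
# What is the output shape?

Input shape: (30, 78, 52, 42)
Output shape: (30, 78, 52, 42)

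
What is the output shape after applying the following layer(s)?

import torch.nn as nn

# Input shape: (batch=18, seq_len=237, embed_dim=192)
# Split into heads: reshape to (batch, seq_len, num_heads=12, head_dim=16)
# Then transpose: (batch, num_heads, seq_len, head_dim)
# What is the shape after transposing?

Input shape: (18, 237, 192)
  -> after reshape: (18, 237, 12, 16)
Output shape: (18, 12, 237, 16)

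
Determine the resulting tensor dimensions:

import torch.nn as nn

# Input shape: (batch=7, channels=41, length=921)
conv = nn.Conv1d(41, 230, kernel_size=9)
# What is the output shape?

Input shape: (7, 41, 921)
Output shape: (7, 230, 913)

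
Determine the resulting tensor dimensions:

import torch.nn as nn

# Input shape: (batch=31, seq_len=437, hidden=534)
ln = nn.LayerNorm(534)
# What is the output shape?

Input shape: (31, 437, 534)
Output shape: (31, 437, 534)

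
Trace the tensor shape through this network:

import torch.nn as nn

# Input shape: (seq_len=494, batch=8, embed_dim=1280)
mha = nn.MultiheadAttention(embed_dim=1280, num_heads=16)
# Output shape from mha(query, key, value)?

Input shape: (494, 8, 1280)
Output shape: (494, 8, 1280)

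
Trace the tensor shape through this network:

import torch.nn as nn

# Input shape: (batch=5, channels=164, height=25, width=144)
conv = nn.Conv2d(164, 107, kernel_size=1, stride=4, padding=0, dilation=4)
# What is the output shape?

Input shape: (5, 164, 25, 144)
Output shape: (5, 107, 7, 36)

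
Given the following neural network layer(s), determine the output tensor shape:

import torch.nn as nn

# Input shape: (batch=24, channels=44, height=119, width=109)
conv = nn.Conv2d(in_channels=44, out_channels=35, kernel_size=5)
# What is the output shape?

Input shape: (24, 44, 119, 109)
Output shape: (24, 35, 115, 105)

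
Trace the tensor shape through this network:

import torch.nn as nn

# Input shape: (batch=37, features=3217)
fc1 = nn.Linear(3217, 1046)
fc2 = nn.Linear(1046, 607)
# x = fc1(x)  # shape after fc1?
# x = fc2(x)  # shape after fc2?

Input shape: (37, 3217)
  -> after fc1: (37, 1046)
Output shape: (37, 607)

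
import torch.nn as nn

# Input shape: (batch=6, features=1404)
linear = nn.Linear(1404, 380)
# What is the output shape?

Input shape: (6, 1404)
Output shape: (6, 380)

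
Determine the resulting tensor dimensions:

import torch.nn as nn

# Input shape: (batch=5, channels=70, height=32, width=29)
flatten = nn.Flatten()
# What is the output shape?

Input shape: (5, 70, 32, 29)
Output shape: (5, 64960)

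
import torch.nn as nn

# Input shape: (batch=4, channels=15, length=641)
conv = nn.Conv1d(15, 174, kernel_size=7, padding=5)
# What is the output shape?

Input shape: (4, 15, 641)
Output shape: (4, 174, 645)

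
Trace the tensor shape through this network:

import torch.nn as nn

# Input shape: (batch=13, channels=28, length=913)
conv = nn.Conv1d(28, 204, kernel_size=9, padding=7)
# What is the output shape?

Input shape: (13, 28, 913)
Output shape: (13, 204, 919)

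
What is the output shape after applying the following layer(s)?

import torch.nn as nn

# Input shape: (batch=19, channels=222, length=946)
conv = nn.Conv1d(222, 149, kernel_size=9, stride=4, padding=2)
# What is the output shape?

Input shape: (19, 222, 946)
Output shape: (19, 149, 236)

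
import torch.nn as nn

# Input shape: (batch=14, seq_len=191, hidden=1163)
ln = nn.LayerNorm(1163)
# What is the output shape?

Input shape: (14, 191, 1163)
Output shape: (14, 191, 1163)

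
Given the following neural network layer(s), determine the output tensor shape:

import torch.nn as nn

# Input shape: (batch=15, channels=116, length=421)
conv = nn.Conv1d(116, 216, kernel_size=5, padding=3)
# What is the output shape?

Input shape: (15, 116, 421)
Output shape: (15, 216, 423)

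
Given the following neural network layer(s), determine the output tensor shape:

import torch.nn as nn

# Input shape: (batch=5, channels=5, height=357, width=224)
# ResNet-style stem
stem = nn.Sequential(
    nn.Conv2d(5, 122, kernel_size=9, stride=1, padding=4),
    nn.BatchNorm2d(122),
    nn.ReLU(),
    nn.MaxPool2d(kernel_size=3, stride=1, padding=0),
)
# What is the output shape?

Input shape: (5, 5, 357, 224)
  -> after Conv2d 9x9 stride=1: (5, 122, 357, 224)
Output shape: (5, 122, 355, 222)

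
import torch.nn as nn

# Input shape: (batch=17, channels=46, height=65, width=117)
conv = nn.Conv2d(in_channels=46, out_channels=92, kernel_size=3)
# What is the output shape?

Input shape: (17, 46, 65, 117)
Output shape: (17, 92, 63, 115)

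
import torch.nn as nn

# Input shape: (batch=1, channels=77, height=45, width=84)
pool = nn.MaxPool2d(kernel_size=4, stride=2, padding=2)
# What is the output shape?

Input shape: (1, 77, 45, 84)
Output shape: (1, 77, 23, 43)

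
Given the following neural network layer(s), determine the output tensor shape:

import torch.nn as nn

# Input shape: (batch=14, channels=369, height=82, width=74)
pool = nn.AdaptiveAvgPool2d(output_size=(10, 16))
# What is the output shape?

Input shape: (14, 369, 82, 74)
Output shape: (14, 369, 10, 16)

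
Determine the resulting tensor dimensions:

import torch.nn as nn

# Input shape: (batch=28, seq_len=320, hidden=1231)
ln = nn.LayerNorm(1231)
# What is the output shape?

Input shape: (28, 320, 1231)
Output shape: (28, 320, 1231)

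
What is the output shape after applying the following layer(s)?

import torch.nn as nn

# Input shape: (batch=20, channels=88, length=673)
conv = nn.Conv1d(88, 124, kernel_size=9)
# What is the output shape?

Input shape: (20, 88, 673)
Output shape: (20, 124, 665)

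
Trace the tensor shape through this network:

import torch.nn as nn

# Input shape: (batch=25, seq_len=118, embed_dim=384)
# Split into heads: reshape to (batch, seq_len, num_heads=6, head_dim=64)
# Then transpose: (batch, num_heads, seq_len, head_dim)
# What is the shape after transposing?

Input shape: (25, 118, 384)
  -> after reshape: (25, 118, 6, 64)
Output shape: (25, 6, 118, 64)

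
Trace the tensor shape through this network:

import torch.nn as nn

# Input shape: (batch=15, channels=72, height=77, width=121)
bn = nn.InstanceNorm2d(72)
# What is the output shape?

Input shape: (15, 72, 77, 121)
Output shape: (15, 72, 77, 121)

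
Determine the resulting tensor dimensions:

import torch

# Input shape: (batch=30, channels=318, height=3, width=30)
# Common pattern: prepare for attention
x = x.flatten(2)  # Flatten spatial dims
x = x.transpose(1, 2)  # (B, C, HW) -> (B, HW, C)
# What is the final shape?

Input shape: (30, 318, 3, 30)
  -> after flatten(2): (30, 318, 90)
Output shape: (30, 90, 318)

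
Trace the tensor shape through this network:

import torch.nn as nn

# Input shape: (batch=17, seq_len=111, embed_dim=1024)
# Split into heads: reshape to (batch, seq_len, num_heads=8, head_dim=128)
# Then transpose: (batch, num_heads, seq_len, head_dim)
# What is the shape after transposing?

Input shape: (17, 111, 1024)
  -> after reshape: (17, 111, 8, 128)
Output shape: (17, 8, 111, 128)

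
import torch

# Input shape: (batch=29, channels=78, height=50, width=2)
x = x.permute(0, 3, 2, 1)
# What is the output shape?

Input shape: (29, 78, 50, 2)
Output shape: (29, 2, 50, 78)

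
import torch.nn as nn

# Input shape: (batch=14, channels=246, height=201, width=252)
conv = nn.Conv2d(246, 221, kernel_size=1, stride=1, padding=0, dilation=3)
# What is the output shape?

Input shape: (14, 246, 201, 252)
Output shape: (14, 221, 201, 252)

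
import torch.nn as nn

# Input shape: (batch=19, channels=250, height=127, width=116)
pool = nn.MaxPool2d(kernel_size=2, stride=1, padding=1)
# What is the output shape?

Input shape: (19, 250, 127, 116)
Output shape: (19, 250, 128, 117)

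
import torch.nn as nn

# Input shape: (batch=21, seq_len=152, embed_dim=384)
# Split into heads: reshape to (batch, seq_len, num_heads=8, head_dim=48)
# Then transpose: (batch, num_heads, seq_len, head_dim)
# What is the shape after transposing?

Input shape: (21, 152, 384)
  -> after reshape: (21, 152, 8, 48)
Output shape: (21, 8, 152, 48)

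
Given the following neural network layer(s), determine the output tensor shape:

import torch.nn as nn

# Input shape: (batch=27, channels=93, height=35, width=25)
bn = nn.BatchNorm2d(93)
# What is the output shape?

Input shape: (27, 93, 35, 25)
Output shape: (27, 93, 35, 25)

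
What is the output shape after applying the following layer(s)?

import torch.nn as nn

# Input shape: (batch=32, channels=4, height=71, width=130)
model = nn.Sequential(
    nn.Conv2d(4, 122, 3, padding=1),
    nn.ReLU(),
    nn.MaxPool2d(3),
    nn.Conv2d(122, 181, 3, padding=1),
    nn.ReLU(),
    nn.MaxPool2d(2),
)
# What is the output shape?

Input shape: (32, 4, 71, 130)
  -> after first Conv2d: (32, 122, 71, 130)
  -> after first MaxPool2d: (32, 122, 23, 43)
  -> after second Conv2d: (32, 181, 23, 43)
Output shape: (32, 181, 11, 21)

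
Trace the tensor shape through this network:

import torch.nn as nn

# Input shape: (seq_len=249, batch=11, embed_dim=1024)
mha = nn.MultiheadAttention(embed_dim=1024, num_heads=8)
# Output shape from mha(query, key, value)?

Input shape: (249, 11, 1024)
Output shape: (249, 11, 1024)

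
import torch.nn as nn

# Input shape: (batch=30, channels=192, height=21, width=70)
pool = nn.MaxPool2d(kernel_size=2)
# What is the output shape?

Input shape: (30, 192, 21, 70)
Output shape: (30, 192, 10, 35)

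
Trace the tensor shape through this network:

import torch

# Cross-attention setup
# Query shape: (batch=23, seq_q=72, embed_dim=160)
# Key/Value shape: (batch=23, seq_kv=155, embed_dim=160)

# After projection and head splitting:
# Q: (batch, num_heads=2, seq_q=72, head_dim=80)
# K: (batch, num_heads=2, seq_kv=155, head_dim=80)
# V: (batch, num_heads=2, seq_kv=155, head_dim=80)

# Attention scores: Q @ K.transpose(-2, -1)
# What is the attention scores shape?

Input shape: (23, 72, 160)
Output shape: (23, 2, 72, 155)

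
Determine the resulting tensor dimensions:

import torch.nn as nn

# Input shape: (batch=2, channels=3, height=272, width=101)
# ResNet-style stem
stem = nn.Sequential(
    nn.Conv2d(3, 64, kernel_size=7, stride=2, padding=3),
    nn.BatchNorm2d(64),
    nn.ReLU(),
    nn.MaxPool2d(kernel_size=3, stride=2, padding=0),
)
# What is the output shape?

Input shape: (2, 3, 272, 101)
  -> after Conv2d 7x7 stride=2: (2, 64, 136, 51)
Output shape: (2, 64, 67, 25)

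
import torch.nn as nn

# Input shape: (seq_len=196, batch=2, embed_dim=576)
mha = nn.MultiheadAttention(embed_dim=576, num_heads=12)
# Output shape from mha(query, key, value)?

Input shape: (196, 2, 576)
Output shape: (196, 2, 576)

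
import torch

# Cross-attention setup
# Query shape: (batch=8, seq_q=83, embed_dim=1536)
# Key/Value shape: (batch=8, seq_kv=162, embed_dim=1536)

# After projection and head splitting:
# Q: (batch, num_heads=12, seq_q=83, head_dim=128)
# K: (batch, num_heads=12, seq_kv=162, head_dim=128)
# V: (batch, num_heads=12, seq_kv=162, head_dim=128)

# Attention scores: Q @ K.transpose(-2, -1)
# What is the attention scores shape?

Input shape: (8, 83, 1536)
Output shape: (8, 12, 83, 162)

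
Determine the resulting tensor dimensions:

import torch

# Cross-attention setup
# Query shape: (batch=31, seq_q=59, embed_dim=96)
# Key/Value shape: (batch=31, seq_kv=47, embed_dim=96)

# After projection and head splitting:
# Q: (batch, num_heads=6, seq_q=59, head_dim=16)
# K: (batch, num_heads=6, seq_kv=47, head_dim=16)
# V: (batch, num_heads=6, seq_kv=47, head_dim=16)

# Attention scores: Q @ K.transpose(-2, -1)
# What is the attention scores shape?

Input shape: (31, 59, 96)
Output shape: (31, 6, 59, 47)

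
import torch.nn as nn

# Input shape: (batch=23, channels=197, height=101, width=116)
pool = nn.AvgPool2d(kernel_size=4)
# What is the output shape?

Input shape: (23, 197, 101, 116)
Output shape: (23, 197, 25, 29)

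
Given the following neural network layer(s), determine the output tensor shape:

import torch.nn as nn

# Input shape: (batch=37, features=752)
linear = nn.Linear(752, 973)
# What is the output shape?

Input shape: (37, 752)
Output shape: (37, 973)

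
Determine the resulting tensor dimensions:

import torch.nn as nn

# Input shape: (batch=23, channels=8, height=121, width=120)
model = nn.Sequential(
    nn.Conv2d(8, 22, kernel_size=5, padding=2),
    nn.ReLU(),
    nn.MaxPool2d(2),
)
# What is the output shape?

Input shape: (23, 8, 121, 120)
  -> after Conv2d: (23, 22, 121, 120)
  -> after ReLU: (23, 22, 121, 120)
Output shape: (23, 22, 60, 60)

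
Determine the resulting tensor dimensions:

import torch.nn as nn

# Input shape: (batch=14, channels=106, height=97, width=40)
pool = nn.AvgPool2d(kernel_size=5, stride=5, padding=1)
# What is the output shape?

Input shape: (14, 106, 97, 40)
Output shape: (14, 106, 19, 8)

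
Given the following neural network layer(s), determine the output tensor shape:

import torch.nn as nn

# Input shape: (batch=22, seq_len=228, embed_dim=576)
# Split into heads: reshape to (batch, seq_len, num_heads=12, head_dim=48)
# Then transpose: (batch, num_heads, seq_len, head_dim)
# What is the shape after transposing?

Input shape: (22, 228, 576)
  -> after reshape: (22, 228, 12, 48)
Output shape: (22, 12, 228, 48)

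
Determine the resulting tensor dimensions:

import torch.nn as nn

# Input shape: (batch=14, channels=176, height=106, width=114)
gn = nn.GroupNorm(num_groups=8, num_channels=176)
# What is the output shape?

Input shape: (14, 176, 106, 114)
Output shape: (14, 176, 106, 114)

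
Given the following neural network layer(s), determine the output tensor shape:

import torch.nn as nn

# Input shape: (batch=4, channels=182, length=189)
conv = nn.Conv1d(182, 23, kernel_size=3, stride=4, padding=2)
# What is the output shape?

Input shape: (4, 182, 189)
Output shape: (4, 23, 48)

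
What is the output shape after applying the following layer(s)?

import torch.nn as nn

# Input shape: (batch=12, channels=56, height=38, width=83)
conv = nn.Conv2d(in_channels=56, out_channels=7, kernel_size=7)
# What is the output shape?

Input shape: (12, 56, 38, 83)
Output shape: (12, 7, 32, 77)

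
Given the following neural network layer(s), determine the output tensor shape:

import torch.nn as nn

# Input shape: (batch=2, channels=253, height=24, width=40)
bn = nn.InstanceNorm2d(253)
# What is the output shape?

Input shape: (2, 253, 24, 40)
Output shape: (2, 253, 24, 40)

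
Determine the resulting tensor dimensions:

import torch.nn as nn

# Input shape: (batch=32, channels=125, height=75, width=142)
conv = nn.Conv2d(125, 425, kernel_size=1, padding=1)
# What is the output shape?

Input shape: (32, 125, 75, 142)
Output shape: (32, 425, 77, 144)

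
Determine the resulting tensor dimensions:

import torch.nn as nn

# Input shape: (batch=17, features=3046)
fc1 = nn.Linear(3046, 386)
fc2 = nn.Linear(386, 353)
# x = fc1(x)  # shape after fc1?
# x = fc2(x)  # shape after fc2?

Input shape: (17, 3046)
  -> after fc1: (17, 386)
Output shape: (17, 353)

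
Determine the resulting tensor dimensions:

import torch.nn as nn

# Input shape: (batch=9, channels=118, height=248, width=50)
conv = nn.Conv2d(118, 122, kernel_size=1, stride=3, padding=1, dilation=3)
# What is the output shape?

Input shape: (9, 118, 248, 50)
Output shape: (9, 122, 84, 18)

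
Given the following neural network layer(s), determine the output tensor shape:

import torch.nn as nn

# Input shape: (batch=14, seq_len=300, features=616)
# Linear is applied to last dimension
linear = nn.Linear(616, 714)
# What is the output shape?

Input shape: (14, 300, 616)
Output shape: (14, 300, 714)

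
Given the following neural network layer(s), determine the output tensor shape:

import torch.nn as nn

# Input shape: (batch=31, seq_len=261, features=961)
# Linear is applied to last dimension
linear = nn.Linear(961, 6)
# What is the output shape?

Input shape: (31, 261, 961)
Output shape: (31, 261, 6)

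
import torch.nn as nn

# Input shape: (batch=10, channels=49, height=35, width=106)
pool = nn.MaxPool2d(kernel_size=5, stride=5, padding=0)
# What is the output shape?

Input shape: (10, 49, 35, 106)
Output shape: (10, 49, 7, 21)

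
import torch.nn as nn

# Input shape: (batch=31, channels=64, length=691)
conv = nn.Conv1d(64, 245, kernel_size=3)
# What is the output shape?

Input shape: (31, 64, 691)
Output shape: (31, 245, 689)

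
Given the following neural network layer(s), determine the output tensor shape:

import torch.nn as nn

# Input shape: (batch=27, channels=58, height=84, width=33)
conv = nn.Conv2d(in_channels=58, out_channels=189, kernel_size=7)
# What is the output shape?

Input shape: (27, 58, 84, 33)
Output shape: (27, 189, 78, 27)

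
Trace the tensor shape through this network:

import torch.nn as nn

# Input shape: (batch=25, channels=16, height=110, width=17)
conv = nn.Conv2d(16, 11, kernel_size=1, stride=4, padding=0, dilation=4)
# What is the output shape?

Input shape: (25, 16, 110, 17)
Output shape: (25, 11, 28, 5)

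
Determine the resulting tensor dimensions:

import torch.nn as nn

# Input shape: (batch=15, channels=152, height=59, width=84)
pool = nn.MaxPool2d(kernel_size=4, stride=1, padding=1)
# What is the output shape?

Input shape: (15, 152, 59, 84)
Output shape: (15, 152, 58, 83)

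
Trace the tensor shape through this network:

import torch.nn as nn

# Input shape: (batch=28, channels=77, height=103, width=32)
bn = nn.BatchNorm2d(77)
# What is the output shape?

Input shape: (28, 77, 103, 32)
Output shape: (28, 77, 103, 32)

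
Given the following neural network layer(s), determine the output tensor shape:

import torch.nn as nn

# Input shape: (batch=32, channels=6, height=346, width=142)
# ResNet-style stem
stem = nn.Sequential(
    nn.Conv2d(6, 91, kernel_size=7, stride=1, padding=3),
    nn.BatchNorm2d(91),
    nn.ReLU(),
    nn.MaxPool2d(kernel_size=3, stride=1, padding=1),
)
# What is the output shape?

Input shape: (32, 6, 346, 142)
  -> after Conv2d 7x7 stride=1: (32, 91, 346, 142)
Output shape: (32, 91, 346, 142)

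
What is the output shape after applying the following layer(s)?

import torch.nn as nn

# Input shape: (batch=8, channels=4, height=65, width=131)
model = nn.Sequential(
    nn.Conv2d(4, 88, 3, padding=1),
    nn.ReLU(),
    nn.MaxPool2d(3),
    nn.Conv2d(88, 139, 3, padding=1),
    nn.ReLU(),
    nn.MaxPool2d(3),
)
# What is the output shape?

Input shape: (8, 4, 65, 131)
  -> after first Conv2d: (8, 88, 65, 131)
  -> after first MaxPool2d: (8, 88, 21, 43)
  -> after second Conv2d: (8, 139, 21, 43)
Output shape: (8, 139, 7, 14)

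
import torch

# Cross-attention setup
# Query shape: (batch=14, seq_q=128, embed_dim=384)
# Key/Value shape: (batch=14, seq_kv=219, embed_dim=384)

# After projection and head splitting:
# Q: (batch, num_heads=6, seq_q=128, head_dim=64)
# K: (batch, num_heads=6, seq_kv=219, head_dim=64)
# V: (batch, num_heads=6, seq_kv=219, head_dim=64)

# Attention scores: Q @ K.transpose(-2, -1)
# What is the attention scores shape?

Input shape: (14, 128, 384)
Output shape: (14, 6, 128, 219)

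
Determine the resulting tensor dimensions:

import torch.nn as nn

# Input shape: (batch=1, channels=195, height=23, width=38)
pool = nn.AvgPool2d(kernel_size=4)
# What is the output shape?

Input shape: (1, 195, 23, 38)
Output shape: (1, 195, 5, 9)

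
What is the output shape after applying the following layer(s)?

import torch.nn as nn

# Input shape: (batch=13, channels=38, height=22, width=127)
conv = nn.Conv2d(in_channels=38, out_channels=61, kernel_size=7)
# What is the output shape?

Input shape: (13, 38, 22, 127)
Output shape: (13, 61, 16, 121)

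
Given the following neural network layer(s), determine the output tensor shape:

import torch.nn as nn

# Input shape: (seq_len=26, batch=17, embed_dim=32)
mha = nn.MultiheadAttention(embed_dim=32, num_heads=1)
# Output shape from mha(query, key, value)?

Input shape: (26, 17, 32)
Output shape: (26, 17, 32)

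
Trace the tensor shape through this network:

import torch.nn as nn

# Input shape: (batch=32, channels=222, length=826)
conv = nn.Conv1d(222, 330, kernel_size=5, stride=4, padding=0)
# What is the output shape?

Input shape: (32, 222, 826)
Output shape: (32, 330, 206)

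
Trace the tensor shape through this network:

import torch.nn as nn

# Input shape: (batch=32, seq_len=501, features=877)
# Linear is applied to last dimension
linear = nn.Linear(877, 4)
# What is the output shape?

Input shape: (32, 501, 877)
Output shape: (32, 501, 4)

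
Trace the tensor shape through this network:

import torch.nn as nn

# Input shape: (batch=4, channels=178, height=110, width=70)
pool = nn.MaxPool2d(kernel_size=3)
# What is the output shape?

Input shape: (4, 178, 110, 70)
Output shape: (4, 178, 36, 23)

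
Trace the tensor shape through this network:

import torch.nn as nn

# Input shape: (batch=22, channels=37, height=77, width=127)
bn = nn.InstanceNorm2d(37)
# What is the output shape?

Input shape: (22, 37, 77, 127)
Output shape: (22, 37, 77, 127)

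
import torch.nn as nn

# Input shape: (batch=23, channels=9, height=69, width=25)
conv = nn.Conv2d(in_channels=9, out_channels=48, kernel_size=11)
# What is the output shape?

Input shape: (23, 9, 69, 25)
Output shape: (23, 48, 59, 15)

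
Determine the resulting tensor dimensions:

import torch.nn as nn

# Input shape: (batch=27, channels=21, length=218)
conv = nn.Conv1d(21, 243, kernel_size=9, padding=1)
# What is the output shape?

Input shape: (27, 21, 218)
Output shape: (27, 243, 212)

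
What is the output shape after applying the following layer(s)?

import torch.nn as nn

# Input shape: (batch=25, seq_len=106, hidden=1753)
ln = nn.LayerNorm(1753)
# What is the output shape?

Input shape: (25, 106, 1753)
Output shape: (25, 106, 1753)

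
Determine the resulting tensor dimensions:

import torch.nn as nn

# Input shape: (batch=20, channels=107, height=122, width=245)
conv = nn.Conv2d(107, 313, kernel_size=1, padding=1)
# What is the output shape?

Input shape: (20, 107, 122, 245)
Output shape: (20, 313, 124, 247)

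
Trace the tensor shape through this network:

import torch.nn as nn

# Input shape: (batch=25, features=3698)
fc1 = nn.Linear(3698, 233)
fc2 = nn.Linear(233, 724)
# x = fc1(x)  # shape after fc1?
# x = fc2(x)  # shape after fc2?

Input shape: (25, 3698)
  -> after fc1: (25, 233)
Output shape: (25, 724)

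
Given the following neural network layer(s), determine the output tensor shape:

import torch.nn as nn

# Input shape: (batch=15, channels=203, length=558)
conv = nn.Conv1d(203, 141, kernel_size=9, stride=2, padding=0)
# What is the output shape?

Input shape: (15, 203, 558)
Output shape: (15, 141, 275)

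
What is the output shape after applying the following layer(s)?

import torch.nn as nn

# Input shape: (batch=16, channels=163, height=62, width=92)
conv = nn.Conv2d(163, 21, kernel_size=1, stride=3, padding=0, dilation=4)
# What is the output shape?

Input shape: (16, 163, 62, 92)
Output shape: (16, 21, 21, 31)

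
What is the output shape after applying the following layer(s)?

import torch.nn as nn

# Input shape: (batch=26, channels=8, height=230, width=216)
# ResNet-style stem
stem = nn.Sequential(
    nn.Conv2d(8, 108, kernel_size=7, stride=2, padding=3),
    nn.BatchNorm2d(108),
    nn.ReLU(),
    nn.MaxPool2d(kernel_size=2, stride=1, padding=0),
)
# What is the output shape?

Input shape: (26, 8, 230, 216)
  -> after Conv2d 7x7 stride=2: (26, 108, 115, 108)
Output shape: (26, 108, 114, 107)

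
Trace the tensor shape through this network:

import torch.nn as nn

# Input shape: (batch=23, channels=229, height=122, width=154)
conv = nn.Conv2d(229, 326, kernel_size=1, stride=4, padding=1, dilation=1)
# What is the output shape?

Input shape: (23, 229, 122, 154)
Output shape: (23, 326, 31, 39)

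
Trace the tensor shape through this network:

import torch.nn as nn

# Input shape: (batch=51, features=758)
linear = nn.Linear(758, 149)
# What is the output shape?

Input shape: (51, 758)
Output shape: (51, 149)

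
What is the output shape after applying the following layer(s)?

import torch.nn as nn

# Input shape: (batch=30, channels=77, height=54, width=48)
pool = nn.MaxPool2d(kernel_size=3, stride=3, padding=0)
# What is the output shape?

Input shape: (30, 77, 54, 48)
Output shape: (30, 77, 18, 16)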